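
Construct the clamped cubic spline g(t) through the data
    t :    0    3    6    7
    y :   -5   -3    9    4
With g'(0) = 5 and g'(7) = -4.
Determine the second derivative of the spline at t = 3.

Let m_i = g''(x_i). Step sizes h_i = 3, 3, 1; slopes of the chords Δ_i = (y_(i+1) - y_i)/h_i = 2/3, 4, -5.
  3·m_0 + 12·m_1 + 3·m_2 = 6(Δ_1 - Δ_0) = 20
  3·m_1 + 8·m_2 + 1·m_3 = 6(Δ_2 - Δ_1) = -54
Clamped end conditions give two more equations: 2h_0·m_0 + h_0·m_1 = 6(Δ_0 - g'(0)) = -26 and h_2·m_2 + 2h_2·m_3 = 6(g'(7) - Δ_2) = 6.
Solving the tridiagonal system: m_0 = -22/3, m_1 = 6, m_2 = -10, m_3 = 8.

6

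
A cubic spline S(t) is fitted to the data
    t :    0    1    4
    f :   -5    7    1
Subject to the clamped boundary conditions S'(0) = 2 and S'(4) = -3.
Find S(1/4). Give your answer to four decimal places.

Let M_i = S''(x_i). Step sizes h_i = 1, 3; slopes of the chords Δ_i = (y_(i+1) - y_i)/h_i = 12, -2.
  1·M_0 + 8·M_1 + 3·M_2 = 6(Δ_1 - Δ_0) = -84
Clamped end conditions give two more equations: 2h_0·M_0 + h_0·M_1 = 6(Δ_0 - S'(0)) = 60 and h_1·M_1 + 2h_1·M_2 = 6(S'(4) - Δ_1) = -6.
Forward elimination and back-substitution give M_0 = 157/4, M_1 = -37/2, M_2 = 33/4.
On [0, 1], S(t) = -5 + 2·t + 157/8·t² - 77/8·t³.
With t = 1/4: S(1/4) = -1753/512.

-3.4238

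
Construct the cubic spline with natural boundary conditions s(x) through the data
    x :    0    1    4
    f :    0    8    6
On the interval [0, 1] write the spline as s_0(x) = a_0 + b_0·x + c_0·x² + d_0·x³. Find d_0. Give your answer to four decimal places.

Let M_i = s''(x_i). Step sizes h_i = 1, 3; slopes of the chords Δ_i = (y_(i+1) - y_i)/h_i = 8, -2/3.
  1·M_0 + 8·M_1 + 3·M_2 = 6(Δ_1 - Δ_0) = -52
Natural end conditions: M_0 = M_2 = 0.
Solving the tridiagonal system: M_0 = 0, M_1 = -13/2, M_2 = 0.
On [0, 1], with s_0(x) = a_0 + b_0·x + c_0·x² + d_0·x³: c_0 = M_0/2 = 0, d_0 = (M_1 - M_0)/(6h_0) = -13/12, b_0 = Δ_0 - h_0(2M_0 + M_1)/6 = 109/12.

-1.0833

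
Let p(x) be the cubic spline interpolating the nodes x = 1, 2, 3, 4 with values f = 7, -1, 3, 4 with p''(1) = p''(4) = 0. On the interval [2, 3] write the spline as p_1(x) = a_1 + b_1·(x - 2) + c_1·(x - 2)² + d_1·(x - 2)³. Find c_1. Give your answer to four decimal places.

10.2000

Let M_i = p''(x_i). Step sizes h_i = 1, 1, 1; slopes of the chords Δ_i = (y_(i+1) - y_i)/h_i = -8, 4, 1.
  1·M_0 + 4·M_1 + 1·M_2 = 6(Δ_1 - Δ_0) = 72
  1·M_1 + 4·M_2 + 1·M_3 = 6(Δ_2 - Δ_1) = -18
Natural end conditions: M_0 = M_3 = 0.
Solving: M_0 = 0, M_1 = 102/5, M_2 = -48/5, M_3 = 0.
On [2, 3], with p_1(x) = a_1 + b_1·(x - 2) + c_1·(x - 2)² + d_1·(x - 2)³: c_1 = M_1/2 = 51/5, d_1 = (M_2 - M_1)/(6h_1) = -5, b_1 = Δ_1 - h_1(2M_1 + M_2)/6 = -6/5.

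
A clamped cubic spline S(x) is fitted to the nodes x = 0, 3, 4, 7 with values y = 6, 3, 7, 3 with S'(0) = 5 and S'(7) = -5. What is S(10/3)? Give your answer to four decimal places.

Let M_i = S''(x_i). Step sizes h_i = 3, 1, 3; slopes of the chords Δ_i = (y_(i+1) - y_i)/h_i = -1, 4, -4/3.
  3·M_0 + 8·M_1 + 1·M_2 = 6(Δ_1 - Δ_0) = 30
  1·M_1 + 8·M_2 + 3·M_3 = 6(Δ_2 - Δ_1) = -32
Clamped end conditions give two more equations: 2h_0·M_0 + h_0·M_1 = 6(Δ_0 - S'(0)) = -36 and h_2·M_2 + 2h_2·M_3 = 6(S'(7) - Δ_2) = -22.
Solving the tridiagonal system: M_0 = -552/55, M_1 = 444/55, M_2 = -246/55, M_3 = -236/165.
On [3, 4], S(x) = 3 + 113/55·(x - 3) + 222/55·(x - 3)² - 23/11·(x - 3)³.
With (x - 3) = 1/3: S(10/3) = 6023/1485.

4.0559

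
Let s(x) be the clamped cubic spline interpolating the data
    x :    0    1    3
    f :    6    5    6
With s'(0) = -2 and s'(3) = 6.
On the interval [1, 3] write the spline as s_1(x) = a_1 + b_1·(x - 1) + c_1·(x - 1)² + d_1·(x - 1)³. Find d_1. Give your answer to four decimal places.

0.9792

Let M_i = s''(x_i). Step sizes h_i = 1, 2; slopes of the chords Δ_i = (y_(i+1) - y_i)/h_i = -1, 1/2.
  1·M_0 + 6·M_1 + 2·M_2 = 6(Δ_1 - Δ_0) = 9
Clamped end conditions give two more equations: 2h_0·M_0 + h_0·M_1 = 6(Δ_0 - s'(0)) = 6 and h_1·M_1 + 2h_1·M_2 = 6(s'(3) - Δ_1) = 33.
Solving the tridiagonal system: M_0 = 25/6, M_1 = -7/3, M_2 = 113/12.
On [1, 3], with s_1(x) = a_1 + b_1·(x - 1) + c_1·(x - 1)² + d_1·(x - 1)³: c_1 = M_1/2 = -7/6, d_1 = (M_2 - M_1)/(6h_1) = 47/48, b_1 = Δ_1 - h_1(2M_1 + M_2)/6 = -13/12.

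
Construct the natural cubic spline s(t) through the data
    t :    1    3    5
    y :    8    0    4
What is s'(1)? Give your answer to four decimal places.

-5.5000

Put σ_i = s'' at the i-th knot. Here h = (2, 2) and Δ = (-4, 2), so the interior equations h_(i-1)·σ_(i-1) + 2(h_(i-1)+h_i)·σ_i + h_i·σ_(i+1) = 6(Δ_i − Δ_(i-1)) read
  2·σ_0 + 8·σ_1 + 2·σ_2 = 6(Δ_1 - Δ_0) = 36
Natural end conditions: σ_0 = σ_2 = 0.
Forward elimination and back-substitution give σ_0 = 0, σ_1 = 9/2, σ_2 = 0.
On [1, 3], s'(t) = b_0 + 2c_0·(t - 1) + 3d_0·(t - 1)² with b_0 = Δ_0 - h_0(2σ_0 + σ_1)/6 = -11/2, c_0 = σ_0/2 = 0, d_0 = (σ_1 - σ_0)/(6h_0) = 3/8. So s'(1) = -11/2.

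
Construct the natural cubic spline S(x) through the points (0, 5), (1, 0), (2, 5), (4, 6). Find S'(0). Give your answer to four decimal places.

Write σ_i for S''(x_i). With h_i = 1, 1, 2 and divided differences Δ_i = -5, 5, 1/2, the continuity of S' gives the tridiagonal system
  1·σ_0 + 4·σ_1 + 1·σ_2 = 6(Δ_1 - Δ_0) = 60
  1·σ_1 + 6·σ_2 + 2·σ_3 = 6(Δ_2 - Δ_1) = -27
Natural end conditions: σ_0 = σ_3 = 0.
Forward elimination and back-substitution give σ_0 = 0, σ_1 = 387/23, σ_2 = -168/23, σ_3 = 0.
On [0, 1], S'(x) = b_0 + 2c_0·x + 3d_0·x² with b_0 = Δ_0 - h_0(2σ_0 + σ_1)/6 = -359/46, c_0 = σ_0/2 = 0, d_0 = (σ_1 - σ_0)/(6h_0) = 129/46. So S'(0) = -359/46.

-7.8043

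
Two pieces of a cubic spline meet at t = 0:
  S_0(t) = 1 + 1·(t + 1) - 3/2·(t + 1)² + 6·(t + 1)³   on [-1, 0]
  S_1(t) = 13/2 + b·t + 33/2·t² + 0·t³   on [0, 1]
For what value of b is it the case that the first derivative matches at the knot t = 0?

16

S_0'(t) = 1 - 3·(t + 1) + 18·(t + 1)², so S_0'(0) = 16. On the right, S_1'(0) = b, so b = 16.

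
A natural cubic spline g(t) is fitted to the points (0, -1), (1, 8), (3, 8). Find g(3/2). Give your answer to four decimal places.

9.9688

Put M_i = g'' at the i-th knot. Here h = (1, 2) and Δ = (9, 0), so the interior equations h_(i-1)·M_(i-1) + 2(h_(i-1)+h_i)·M_i + h_i·M_(i+1) = 6(Δ_i − Δ_(i-1)) read
  1·M_0 + 6·M_1 + 2·M_2 = 6(Δ_1 - Δ_0) = -54
Natural end conditions: M_0 = M_2 = 0.
Solving: M_0 = 0, M_1 = -9, M_2 = 0.
On [1, 3], g(t) = 8 + 6·(t - 1) - 9/2·(t - 1)² + 3/4·(t - 1)³.
With (t - 1) = 1/2: g(3/2) = 319/32.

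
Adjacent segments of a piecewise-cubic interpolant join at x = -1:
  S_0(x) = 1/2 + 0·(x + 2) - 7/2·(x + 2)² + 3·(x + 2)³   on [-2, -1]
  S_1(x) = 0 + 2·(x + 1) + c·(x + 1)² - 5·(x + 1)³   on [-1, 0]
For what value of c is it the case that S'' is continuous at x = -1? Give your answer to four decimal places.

S_0''(x) = -7 + 18·(x + 2), so S_0''(-1) = 11. On the right, S_1''(-1) = 2c, so c = 11/2.

5.5000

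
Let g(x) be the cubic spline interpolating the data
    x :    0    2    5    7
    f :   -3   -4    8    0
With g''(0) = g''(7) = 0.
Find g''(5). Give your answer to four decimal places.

Let M_i = g''(x_i). Step sizes h_i = 2, 3, 2; slopes of the chords Δ_i = (y_(i+1) - y_i)/h_i = -1/2, 4, -4.
  2·M_0 + 10·M_1 + 3·M_2 = 6(Δ_1 - Δ_0) = 27
  3·M_1 + 10·M_2 + 2·M_3 = 6(Δ_2 - Δ_1) = -48
Natural end conditions: M_0 = M_3 = 0.
Hence M_0 = 0, M_1 = 414/91, M_2 = -561/91, M_3 = 0.

-6.1648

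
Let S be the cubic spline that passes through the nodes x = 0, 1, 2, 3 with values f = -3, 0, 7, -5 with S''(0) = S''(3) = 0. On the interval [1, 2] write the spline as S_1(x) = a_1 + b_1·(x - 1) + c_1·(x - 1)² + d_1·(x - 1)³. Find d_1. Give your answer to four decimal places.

Put m_i = S'' at the i-th knot. Here h = (1, 1, 1) and Δ = (3, 7, -12), so the interior equations h_(i-1)·m_(i-1) + 2(h_(i-1)+h_i)·m_i + h_i·m_(i+1) = 6(Δ_i − Δ_(i-1)) read
  1·m_0 + 4·m_1 + 1·m_2 = 6(Δ_1 - Δ_0) = 24
  1·m_1 + 4·m_2 + 1·m_3 = 6(Δ_2 - Δ_1) = -114
Natural end conditions: m_0 = m_3 = 0.
Hence m_0 = 0, m_1 = 14, m_2 = -32, m_3 = 0.
On [1, 2], with S_1(x) = a_1 + b_1·(x - 1) + c_1·(x - 1)² + d_1·(x - 1)³: c_1 = m_1/2 = 7, d_1 = (m_2 - m_1)/(6h_1) = -23/3, b_1 = Δ_1 - h_1(2m_1 + m_2)/6 = 23/3.

-7.6667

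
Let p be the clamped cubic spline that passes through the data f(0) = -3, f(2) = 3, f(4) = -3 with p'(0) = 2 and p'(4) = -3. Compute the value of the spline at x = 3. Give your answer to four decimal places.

Let M_i = p''(x_i). Step sizes h_i = 2, 2; slopes of the chords Δ_i = (y_(i+1) - y_i)/h_i = 3, -3.
  2·M_0 + 8·M_1 + 2·M_2 = 6(Δ_1 - Δ_0) = -36
Clamped end conditions give two more equations: 2h_0·M_0 + h_0·M_1 = 6(Δ_0 - p'(0)) = 6 and h_1·M_1 + 2h_1·M_2 = 6(p'(4) - Δ_1) = 0.
Solving: M_0 = 19/4, M_1 = -13/2, M_2 = 13/4.
On [2, 4], p(x) = 3 + 1/4·(x - 2) - 13/4·(x - 2)² + 13/16·(x - 2)³.
With (x - 2) = 1: p(3) = 13/16.

0.8125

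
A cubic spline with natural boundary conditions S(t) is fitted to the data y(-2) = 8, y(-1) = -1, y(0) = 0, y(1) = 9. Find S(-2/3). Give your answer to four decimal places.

Put m_i = S'' at the i-th knot. Here h = (1, 1, 1) and Δ = (-9, 1, 9), so the interior equations h_(i-1)·m_(i-1) + 2(h_(i-1)+h_i)·m_i + h_i·m_(i+1) = 6(Δ_i − Δ_(i-1)) read
  1·m_0 + 4·m_1 + 1·m_2 = 6(Δ_1 - Δ_0) = 60
  1·m_1 + 4·m_2 + 1·m_3 = 6(Δ_2 - Δ_1) = 48
Natural end conditions: m_0 = m_3 = 0.
Hence m_0 = 0, m_1 = 64/5, m_2 = 44/5, m_3 = 0.
On [-1, 0], S(t) = -1 - 71/15·(t + 1) + 32/5·(t + 1)² - 2/3·(t + 1)³.
With (t + 1) = 1/3: S(-2/3) = -766/405.

-1.8914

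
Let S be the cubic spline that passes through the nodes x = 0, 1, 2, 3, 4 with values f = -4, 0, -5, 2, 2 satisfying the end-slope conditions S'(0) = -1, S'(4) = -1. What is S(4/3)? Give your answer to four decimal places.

Write M_i for S''(x_i). With h_i = 1, 1, 1, 1 and divided differences Δ_i = 4, -5, 7, 0, the continuity of S' gives the tridiagonal system
  1·M_0 + 4·M_1 + 1·M_2 = 6(Δ_1 - Δ_0) = -54
  1·M_1 + 4·M_2 + 1·M_3 = 6(Δ_2 - Δ_1) = 72
  1·M_2 + 4·M_3 + 1·M_4 = 6(Δ_3 - Δ_2) = -42
Clamped end conditions give two more equations: 2h_0·M_0 + h_0·M_1 = 6(Δ_0 - S'(0)) = 30 and h_3·M_3 + 2h_3·M_4 = 6(S'(4) - Δ_3) = -6.
Forward elimination and back-substitution give M_0 = 204/7, M_1 = -198/7, M_2 = 30, M_3 = -138/7, M_4 = 48/7.
On [1, 2], S(x) = 0 - 4/7·(x - 1) - 99/7·(x - 1)² + 68/7·(x - 1)³.
With (x - 1) = 1/3: S(4/3) = -265/189.

-1.4021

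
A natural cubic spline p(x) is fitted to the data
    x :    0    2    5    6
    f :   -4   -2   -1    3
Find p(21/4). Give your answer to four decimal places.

With σ_i denoting the second derivative at x_i, h_i = 2, 3, 1, and Δ_i = (y_(i+1) − y_i)/h_i = 1, 1/3, 4:
  2·σ_0 + 10·σ_1 + 3·σ_2 = 6(Δ_1 - Δ_0) = -4
  3·σ_1 + 8·σ_2 + 1·σ_3 = 6(Δ_2 - Δ_1) = 22
Natural end conditions: σ_0 = σ_3 = 0.
Solving the tridiagonal system: σ_0 = 0, σ_1 = -98/71, σ_2 = 232/71, σ_3 = 0.
On [5, 6], p(x) = -1 + 620/213·(x - 5) + 116/71·(x - 5)² - 116/213·(x - 5)³.
With (x - 5) = 1/4: p(21/4) = -203/1136.

-0.1787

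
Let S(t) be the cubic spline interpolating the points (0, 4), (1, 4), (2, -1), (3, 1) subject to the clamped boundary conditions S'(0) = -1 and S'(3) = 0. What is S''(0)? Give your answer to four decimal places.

10.2667

Put m_i = S'' at the i-th knot. Here h = (1, 1, 1) and Δ = (0, -5, 2), so the interior equations h_(i-1)·m_(i-1) + 2(h_(i-1)+h_i)·m_i + h_i·m_(i+1) = 6(Δ_i − Δ_(i-1)) read
  1·m_0 + 4·m_1 + 1·m_2 = 6(Δ_1 - Δ_0) = -30
  1·m_1 + 4·m_2 + 1·m_3 = 6(Δ_2 - Δ_1) = 42
Clamped end conditions give two more equations: 2h_0·m_0 + h_0·m_1 = 6(Δ_0 - S'(0)) = 6 and h_2·m_2 + 2h_2·m_3 = 6(S'(3) - Δ_2) = -12.
Solving the tridiagonal system: m_0 = 154/15, m_1 = -218/15, m_2 = 268/15, m_3 = -224/15.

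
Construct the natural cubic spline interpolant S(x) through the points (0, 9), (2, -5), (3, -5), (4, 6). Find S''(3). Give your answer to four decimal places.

15.3913

Let m_i = S''(x_i). Step sizes h_i = 2, 1, 1; slopes of the chords Δ_i = (y_(i+1) - y_i)/h_i = -7, 0, 11.
  2·m_0 + 6·m_1 + 1·m_2 = 6(Δ_1 - Δ_0) = 42
  1·m_1 + 4·m_2 + 1·m_3 = 6(Δ_2 - Δ_1) = 66
Natural end conditions: m_0 = m_3 = 0.
Solving: m_0 = 0, m_1 = 102/23, m_2 = 354/23, m_3 = 0.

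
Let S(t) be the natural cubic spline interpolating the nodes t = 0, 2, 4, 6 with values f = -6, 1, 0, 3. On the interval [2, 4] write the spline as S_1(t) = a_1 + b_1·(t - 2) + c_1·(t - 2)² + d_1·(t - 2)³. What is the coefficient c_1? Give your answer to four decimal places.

Put m_i = S'' at the i-th knot. Here h = (2, 2, 2) and Δ = (7/2, -1/2, 3/2), so the interior equations h_(i-1)·m_(i-1) + 2(h_(i-1)+h_i)·m_i + h_i·m_(i+1) = 6(Δ_i − Δ_(i-1)) read
  2·m_0 + 8·m_1 + 2·m_2 = 6(Δ_1 - Δ_0) = -24
  2·m_1 + 8·m_2 + 2·m_3 = 6(Δ_2 - Δ_1) = 12
Natural end conditions: m_0 = m_3 = 0.
Forward elimination and back-substitution give m_0 = 0, m_1 = -18/5, m_2 = 12/5, m_3 = 0.
On [2, 4], with S_1(t) = a_1 + b_1·(t - 2) + c_1·(t - 2)² + d_1·(t - 2)³: c_1 = m_1/2 = -9/5, d_1 = (m_2 - m_1)/(6h_1) = 1/2, b_1 = Δ_1 - h_1(2m_1 + m_2)/6 = 11/10.

-1.8000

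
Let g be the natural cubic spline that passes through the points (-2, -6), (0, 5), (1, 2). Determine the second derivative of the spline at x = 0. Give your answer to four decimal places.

With M_i denoting the second derivative at x_i, h_i = 2, 1, and Δ_i = (y_(i+1) − y_i)/h_i = 11/2, -3:
  2·M_0 + 6·M_1 + 1·M_2 = 6(Δ_1 - Δ_0) = -51
Natural end conditions: M_0 = M_2 = 0.
Solving the tridiagonal system: M_0 = 0, M_1 = -17/2, M_2 = 0.

-8.5000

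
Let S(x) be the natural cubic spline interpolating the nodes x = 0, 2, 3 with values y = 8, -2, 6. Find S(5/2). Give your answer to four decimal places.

With m_i denoting the second derivative at x_i, h_i = 2, 1, and Δ_i = (y_(i+1) − y_i)/h_i = -5, 8:
  2·m_0 + 6·m_1 + 1·m_2 = 6(Δ_1 - Δ_0) = 78
Natural end conditions: m_0 = m_2 = 0.
Solving the tridiagonal system: m_0 = 0, m_1 = 13, m_2 = 0.
On [2, 3], S(x) = -2 + 11/3·(x - 2) + 13/2·(x - 2)² - 13/6·(x - 2)³.
With (x - 2) = 1/2: S(5/2) = 19/16.

1.1875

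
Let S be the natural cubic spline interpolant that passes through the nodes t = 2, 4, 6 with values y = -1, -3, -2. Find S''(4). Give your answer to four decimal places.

Put σ_i = S'' at the i-th knot. Here h = (2, 2) and Δ = (-1, 1/2), so the interior equations h_(i-1)·σ_(i-1) + 2(h_(i-1)+h_i)·σ_i + h_i·σ_(i+1) = 6(Δ_i − Δ_(i-1)) read
  2·σ_0 + 8·σ_1 + 2·σ_2 = 6(Δ_1 - Δ_0) = 9
Natural end conditions: σ_0 = σ_2 = 0.
Solving the tridiagonal system: σ_0 = 0, σ_1 = 9/8, σ_2 = 0.

1.1250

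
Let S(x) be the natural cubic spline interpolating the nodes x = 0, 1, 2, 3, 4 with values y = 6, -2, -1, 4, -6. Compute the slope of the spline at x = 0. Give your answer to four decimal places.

-9.8571

With M_i denoting the second derivative at x_i, h_i = 1, 1, 1, 1, and Δ_i = (y_(i+1) − y_i)/h_i = -8, 1, 5, -10:
  1·M_0 + 4·M_1 + 1·M_2 = 6(Δ_1 - Δ_0) = 54
  1·M_1 + 4·M_2 + 1·M_3 = 6(Δ_2 - Δ_1) = 24
  1·M_2 + 4·M_3 + 1·M_4 = 6(Δ_3 - Δ_2) = -90
Natural end conditions: M_0 = M_4 = 0.
Solving: M_0 = 0, M_1 = 78/7, M_2 = 66/7, M_3 = -174/7, M_4 = 0.
On [0, 1], S'(x) = b_0 + 2c_0·x + 3d_0·x² with b_0 = Δ_0 - h_0(2M_0 + M_1)/6 = -69/7, c_0 = M_0/2 = 0, d_0 = (M_1 - M_0)/(6h_0) = 13/7. So S'(0) = -69/7.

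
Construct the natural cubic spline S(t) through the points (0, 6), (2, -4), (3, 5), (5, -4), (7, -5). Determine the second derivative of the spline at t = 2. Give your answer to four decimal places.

17.1563

Put σ_i = S'' at the i-th knot. Here h = (2, 1, 2, 2) and Δ = (-5, 9, -9/2, -1/2), so the interior equations h_(i-1)·σ_(i-1) + 2(h_(i-1)+h_i)·σ_i + h_i·σ_(i+1) = 6(Δ_i − Δ_(i-1)) read
  2·σ_0 + 6·σ_1 + 1·σ_2 = 6(Δ_1 - Δ_0) = 84
  1·σ_1 + 6·σ_2 + 2·σ_3 = 6(Δ_2 - Δ_1) = -81
  2·σ_2 + 8·σ_3 + 2·σ_4 = 6(Δ_3 - Δ_2) = 24
Natural end conditions: σ_0 = σ_4 = 0.
Solving the tridiagonal system: σ_0 = 0, σ_1 = 549/32, σ_2 = -303/16, σ_3 = 495/64, σ_4 = 0.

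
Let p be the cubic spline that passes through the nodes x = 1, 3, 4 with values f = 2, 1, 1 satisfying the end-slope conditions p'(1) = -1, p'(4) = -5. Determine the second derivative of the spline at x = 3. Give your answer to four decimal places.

Write σ_i for p''(x_i). With h_i = 2, 1 and divided differences Δ_i = -1/2, 0, the continuity of p' gives the tridiagonal system
  2·σ_0 + 6·σ_1 + 1·σ_2 = 6(Δ_1 - Δ_0) = 3
Clamped end conditions give two more equations: 2h_0·σ_0 + h_0·σ_1 = 6(Δ_0 - p'(1)) = 3 and h_1·σ_1 + 2h_1·σ_2 = 6(p'(4) - Δ_1) = -30.
Hence σ_0 = -13/12, σ_1 = 11/3, σ_2 = -101/6.

3.6667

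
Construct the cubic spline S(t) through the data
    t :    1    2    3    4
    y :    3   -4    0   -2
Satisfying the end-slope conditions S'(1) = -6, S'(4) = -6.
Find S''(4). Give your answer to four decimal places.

-5.2000

Write M_i for S''(x_i). With h_i = 1, 1, 1 and divided differences Δ_i = -7, 4, -2, the continuity of S' gives the tridiagonal system
  1·M_0 + 4·M_1 + 1·M_2 = 6(Δ_1 - Δ_0) = 66
  1·M_1 + 4·M_2 + 1·M_3 = 6(Δ_2 - Δ_1) = -36
Clamped end conditions give two more equations: 2h_0·M_0 + h_0·M_1 = 6(Δ_0 - S'(1)) = -6 and h_2·M_2 + 2h_2·M_3 = 6(S'(4) - Δ_2) = -24.
Solving the tridiagonal system: M_0 = -74/5, M_1 = 118/5, M_2 = -68/5, M_3 = -26/5.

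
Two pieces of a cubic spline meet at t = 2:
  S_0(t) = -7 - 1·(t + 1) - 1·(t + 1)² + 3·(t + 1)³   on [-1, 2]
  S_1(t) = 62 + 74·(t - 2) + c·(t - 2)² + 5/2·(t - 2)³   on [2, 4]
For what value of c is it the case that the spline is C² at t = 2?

26

S_0''(t) = -2 + 18·(t + 1), so S_0''(2) = 52. On the right, S_1''(2) = 2c, so c = 26.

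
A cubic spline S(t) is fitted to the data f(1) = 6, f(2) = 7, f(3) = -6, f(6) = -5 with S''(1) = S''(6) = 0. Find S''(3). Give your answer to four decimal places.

13.0323

Write M_i for S''(x_i). With h_i = 1, 1, 3 and divided differences Δ_i = 1, -13, 1/3, the continuity of S' gives the tridiagonal system
  1·M_0 + 4·M_1 + 1·M_2 = 6(Δ_1 - Δ_0) = -84
  1·M_1 + 8·M_2 + 3·M_3 = 6(Δ_2 - Δ_1) = 80
Natural end conditions: M_0 = M_3 = 0.
Forward elimination and back-substitution give M_0 = 0, M_1 = -752/31, M_2 = 404/31, M_3 = 0.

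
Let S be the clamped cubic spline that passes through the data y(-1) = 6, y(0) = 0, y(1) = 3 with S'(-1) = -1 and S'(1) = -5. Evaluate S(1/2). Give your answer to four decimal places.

2.0313

Put m_i = S'' at the i-th knot. Here h = (1, 1) and Δ = (-6, 3), so the interior equations h_(i-1)·m_(i-1) + 2(h_(i-1)+h_i)·m_i + h_i·m_(i+1) = 6(Δ_i − Δ_(i-1)) read
  1·m_0 + 4·m_1 + 1·m_2 = 6(Δ_1 - Δ_0) = 54
Clamped end conditions give two more equations: 2h_0·m_0 + h_0·m_1 = 6(Δ_0 - S'(-1)) = -30 and h_1·m_1 + 2h_1·m_2 = 6(S'(1) - Δ_1) = -48.
Solving: m_0 = -61/2, m_1 = 31, m_2 = -79/2.
On [0, 1], S(x) = 0 - 3/4·x + 31/2·x² - 47/4·x³.
With x = 1/2: S(1/2) = 65/32.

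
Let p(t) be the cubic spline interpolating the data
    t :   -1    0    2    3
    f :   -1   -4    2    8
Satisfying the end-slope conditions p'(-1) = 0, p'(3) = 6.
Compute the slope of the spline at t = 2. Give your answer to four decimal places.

5.9143

Write M_i for p''(x_i). With h_i = 1, 2, 1 and divided differences Δ_i = -3, 3, 6, the continuity of p' gives the tridiagonal system
  1·M_0 + 6·M_1 + 2·M_2 = 6(Δ_1 - Δ_0) = 36
  2·M_1 + 6·M_2 + 1·M_3 = 6(Δ_2 - Δ_1) = 18
Clamped end conditions give two more equations: 2h_0·M_0 + h_0·M_1 = 6(Δ_0 - p'(-1)) = -18 and h_2·M_2 + 2h_2·M_3 = 6(p'(3) - Δ_2) = 0.
Forward elimination and back-substitution give M_0 = -456/35, M_1 = 282/35, M_2 = 12/35, M_3 = -6/35.
On [2, 3], p'(t) = b_2 + 2c_2·(t - 2) + 3d_2·(t - 2)² with b_2 = Δ_2 - h_2(2M_2 + M_3)/6 = 207/35, c_2 = M_2/2 = 6/35, d_2 = (M_3 - M_2)/(6h_2) = -3/35. So p'(2) = 207/35.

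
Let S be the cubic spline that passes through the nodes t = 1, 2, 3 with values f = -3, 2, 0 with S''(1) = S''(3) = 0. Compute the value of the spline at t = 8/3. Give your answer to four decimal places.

1.1852

Put M_i = S'' at the i-th knot. Here h = (1, 1) and Δ = (5, -2), so the interior equations h_(i-1)·M_(i-1) + 2(h_(i-1)+h_i)·M_i + h_i·M_(i+1) = 6(Δ_i − Δ_(i-1)) read
  1·M_0 + 4·M_1 + 1·M_2 = 6(Δ_1 - Δ_0) = -42
Natural end conditions: M_0 = M_2 = 0.
Hence M_0 = 0, M_1 = -21/2, M_2 = 0.
On [2, 3], S(t) = 2 + 3/2·(t - 2) - 21/4·(t - 2)² + 7/4·(t - 2)³.
With (t - 2) = 2/3: S(8/3) = 32/27.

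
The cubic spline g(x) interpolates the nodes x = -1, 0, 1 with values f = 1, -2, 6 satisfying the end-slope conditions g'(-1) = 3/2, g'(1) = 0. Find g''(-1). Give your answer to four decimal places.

-30.7500

With σ_i denoting the second derivative at x_i, h_i = 1, 1, and Δ_i = (y_(i+1) − y_i)/h_i = -3, 8:
  1·σ_0 + 4·σ_1 + 1·σ_2 = 6(Δ_1 - Δ_0) = 66
Clamped end conditions give two more equations: 2h_0·σ_0 + h_0·σ_1 = 6(Δ_0 - g'(-1)) = -27 and h_1·σ_1 + 2h_1·σ_2 = 6(g'(1) - Δ_1) = -48.
Solving the tridiagonal system: σ_0 = -123/4, σ_1 = 69/2, σ_2 = -165/4.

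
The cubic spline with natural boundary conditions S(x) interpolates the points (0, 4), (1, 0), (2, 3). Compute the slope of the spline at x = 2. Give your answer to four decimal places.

Put M_i = S'' at the i-th knot. Here h = (1, 1) and Δ = (-4, 3), so the interior equations h_(i-1)·M_(i-1) + 2(h_(i-1)+h_i)·M_i + h_i·M_(i+1) = 6(Δ_i − Δ_(i-1)) read
  1·M_0 + 4·M_1 + 1·M_2 = 6(Δ_1 - Δ_0) = 42
Natural end conditions: M_0 = M_2 = 0.
Hence M_0 = 0, M_1 = 21/2, M_2 = 0.
On [1, 2], S'(x) = b_1 + 2c_1·(x - 1) + 3d_1·(x - 1)² with b_1 = Δ_1 - h_1(2M_1 + M_2)/6 = -1/2, c_1 = M_1/2 = 21/4, d_1 = (M_2 - M_1)/(6h_1) = -7/4. So S'(2) = 19/4.

4.7500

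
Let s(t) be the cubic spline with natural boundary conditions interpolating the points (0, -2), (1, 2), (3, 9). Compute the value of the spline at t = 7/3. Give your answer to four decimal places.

Put σ_i = s'' at the i-th knot. Here h = (1, 2) and Δ = (4, 7/2), so the interior equations h_(i-1)·σ_(i-1) + 2(h_(i-1)+h_i)·σ_i + h_i·σ_(i+1) = 6(Δ_i − Δ_(i-1)) read
  1·σ_0 + 6·σ_1 + 2·σ_2 = 6(Δ_1 - Δ_0) = -3
Natural end conditions: σ_0 = σ_2 = 0.
Solving: σ_0 = 0, σ_1 = -1/2, σ_2 = 0.
On [1, 3], s(t) = 2 + 23/6·(t - 1) - 1/4·(t - 1)² + 1/24·(t - 1)³.
With (t - 1) = 4/3: s(7/3) = 548/81.

6.7654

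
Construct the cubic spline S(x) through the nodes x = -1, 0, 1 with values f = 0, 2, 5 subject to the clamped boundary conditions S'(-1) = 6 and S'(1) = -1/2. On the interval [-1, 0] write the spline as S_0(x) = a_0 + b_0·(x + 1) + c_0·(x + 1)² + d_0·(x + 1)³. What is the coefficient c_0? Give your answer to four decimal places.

Put M_i = S'' at the i-th knot. Here h = (1, 1) and Δ = (2, 3), so the interior equations h_(i-1)·M_(i-1) + 2(h_(i-1)+h_i)·M_i + h_i·M_(i+1) = 6(Δ_i − Δ_(i-1)) read
  1·M_0 + 4·M_1 + 1·M_2 = 6(Δ_1 - Δ_0) = 6
Clamped end conditions give two more equations: 2h_0·M_0 + h_0·M_1 = 6(Δ_0 - S'(-1)) = -24 and h_1·M_1 + 2h_1·M_2 = 6(S'(1) - Δ_1) = -21.
Solving: M_0 = -67/4, M_1 = 19/2, M_2 = -61/4.
On [-1, 0], with S_0(x) = a_0 + b_0·(x + 1) + c_0·(x + 1)² + d_0·(x + 1)³: c_0 = M_0/2 = -67/8, d_0 = (M_1 - M_0)/(6h_0) = 35/8, b_0 = Δ_0 - h_0(2M_0 + M_1)/6 = 6.

-8.3750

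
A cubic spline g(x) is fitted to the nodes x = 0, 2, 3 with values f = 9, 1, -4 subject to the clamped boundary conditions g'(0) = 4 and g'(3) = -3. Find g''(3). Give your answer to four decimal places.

Put m_i = g'' at the i-th knot. Here h = (2, 1) and Δ = (-4, -5), so the interior equations h_(i-1)·m_(i-1) + 2(h_(i-1)+h_i)·m_i + h_i·m_(i+1) = 6(Δ_i − Δ_(i-1)) read
  2·m_0 + 6·m_1 + 1·m_2 = 6(Δ_1 - Δ_0) = -6
Clamped end conditions give two more equations: 2h_0·m_0 + h_0·m_1 = 6(Δ_0 - g'(0)) = -48 and h_1·m_1 + 2h_1·m_2 = 6(g'(3) - Δ_1) = 12.
Solving: m_0 = -40/3, m_1 = 8/3, m_2 = 14/3.

4.6667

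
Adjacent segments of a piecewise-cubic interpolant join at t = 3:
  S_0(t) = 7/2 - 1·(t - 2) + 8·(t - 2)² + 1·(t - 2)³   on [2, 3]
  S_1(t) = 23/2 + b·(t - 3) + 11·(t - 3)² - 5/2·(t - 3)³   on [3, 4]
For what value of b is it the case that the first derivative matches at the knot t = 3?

18

S_0'(t) = -1 + 16·(t - 2) + 3·(t - 2)², so S_0'(3) = 18. On the right, S_1'(3) = b, so b = 18.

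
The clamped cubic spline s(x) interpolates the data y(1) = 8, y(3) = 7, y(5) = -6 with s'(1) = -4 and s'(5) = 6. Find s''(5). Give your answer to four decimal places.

25.7500

Let m_i = s''(x_i). Step sizes h_i = 2, 2; slopes of the chords Δ_i = (y_(i+1) - y_i)/h_i = -1/2, -13/2.
  2·m_0 + 8·m_1 + 2·m_2 = 6(Δ_1 - Δ_0) = -36
Clamped end conditions give two more equations: 2h_0·m_0 + h_0·m_1 = 6(Δ_0 - s'(1)) = 21 and h_1·m_1 + 2h_1·m_2 = 6(s'(5) - Δ_1) = 75.
Hence m_0 = 49/4, m_1 = -14, m_2 = 103/4.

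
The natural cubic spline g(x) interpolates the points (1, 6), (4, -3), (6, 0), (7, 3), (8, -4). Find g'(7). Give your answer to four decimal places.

Write M_i for g''(x_i). With h_i = 3, 2, 1, 1 and divided differences Δ_i = -3, 3/2, 3, -7, the continuity of g' gives the tridiagonal system
  3·M_0 + 10·M_1 + 2·M_2 = 6(Δ_1 - Δ_0) = 27
  2·M_1 + 6·M_2 + 1·M_3 = 6(Δ_2 - Δ_1) = 9
  1·M_2 + 4·M_3 + 1·M_4 = 6(Δ_3 - Δ_2) = -60
Natural end conditions: M_0 = M_4 = 0.
Solving the tridiagonal system: M_0 = 0, M_1 = 429/214, M_2 = 372/107, M_3 = -1698/107, M_4 = 0.
On [7, 8], g'(x) = b_3 + 2c_3·(x - 7) + 3d_3·(x - 7)² with b_3 = Δ_3 - h_3(2M_3 + M_4)/6 = -183/107, c_3 = M_3/2 = -849/107, d_3 = (M_4 - M_3)/(6h_3) = 283/107. So g'(7) = -183/107.

-1.7103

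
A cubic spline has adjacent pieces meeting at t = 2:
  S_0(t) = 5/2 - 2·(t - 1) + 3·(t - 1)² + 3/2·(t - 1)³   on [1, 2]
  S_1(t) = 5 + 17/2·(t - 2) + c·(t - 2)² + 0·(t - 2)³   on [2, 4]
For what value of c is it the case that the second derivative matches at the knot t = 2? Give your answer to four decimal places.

S_0''(t) = 6 + 9·(t - 1), so S_0''(2) = 15. On the right, S_1''(2) = 2c, so c = 15/2.

7.5000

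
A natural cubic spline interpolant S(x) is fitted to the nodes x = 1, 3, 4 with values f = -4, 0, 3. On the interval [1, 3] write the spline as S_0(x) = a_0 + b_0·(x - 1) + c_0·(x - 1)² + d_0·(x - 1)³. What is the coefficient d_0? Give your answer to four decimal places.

With m_i denoting the second derivative at x_i, h_i = 2, 1, and Δ_i = (y_(i+1) − y_i)/h_i = 2, 3:
  2·m_0 + 6·m_1 + 1·m_2 = 6(Δ_1 - Δ_0) = 6
Natural end conditions: m_0 = m_2 = 0.
Solving: m_0 = 0, m_1 = 1, m_2 = 0.
On [1, 3], with S_0(x) = a_0 + b_0·(x - 1) + c_0·(x - 1)² + d_0·(x - 1)³: c_0 = m_0/2 = 0, d_0 = (m_1 - m_0)/(6h_0) = 1/12, b_0 = Δ_0 - h_0(2m_0 + m_1)/6 = 5/3.

0.0833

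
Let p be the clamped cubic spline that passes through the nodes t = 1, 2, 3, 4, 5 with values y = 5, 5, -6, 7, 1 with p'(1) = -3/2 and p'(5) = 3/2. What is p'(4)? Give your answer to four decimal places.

4.2321

Put σ_i = p'' at the i-th knot. Here h = (1, 1, 1, 1) and Δ = (0, -11, 13, -6), so the interior equations h_(i-1)·σ_(i-1) + 2(h_(i-1)+h_i)·σ_i + h_i·σ_(i+1) = 6(Δ_i − Δ_(i-1)) read
  1·σ_0 + 4·σ_1 + 1·σ_2 = 6(Δ_1 - Δ_0) = -66
  1·σ_1 + 4·σ_2 + 1·σ_3 = 6(Δ_2 - Δ_1) = 144
  1·σ_2 + 4·σ_3 + 1·σ_4 = 6(Δ_3 - Δ_2) = -114
Clamped end conditions give two more equations: 2h_0·σ_0 + h_0·σ_1 = 6(Δ_0 - p'(1)) = 9 and h_3·σ_3 + 2h_3·σ_4 = 6(p'(5) - Δ_3) = 45.
Solving the tridiagonal system: σ_0 = 645/28, σ_1 = -519/14, σ_2 = 237/4, σ_3 = -783/14, σ_4 = 1413/28.
On [4, 5], p'(t) = b_3 + 2c_3·(t - 4) + 3d_3·(t - 4)² with b_3 = Δ_3 - h_3(2σ_3 + σ_4)/6 = 237/56, c_3 = σ_3/2 = -783/28, d_3 = (σ_4 - σ_3)/(6h_3) = 993/56. So p'(4) = 237/56.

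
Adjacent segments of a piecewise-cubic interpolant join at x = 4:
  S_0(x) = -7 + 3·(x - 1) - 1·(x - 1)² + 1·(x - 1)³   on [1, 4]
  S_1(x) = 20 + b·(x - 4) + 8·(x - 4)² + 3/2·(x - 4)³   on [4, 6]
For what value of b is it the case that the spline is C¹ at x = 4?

24

S_0'(x) = 3 - 2·(x - 1) + 3·(x - 1)², so S_0'(4) = 24. On the right, S_1'(4) = b, so b = 24.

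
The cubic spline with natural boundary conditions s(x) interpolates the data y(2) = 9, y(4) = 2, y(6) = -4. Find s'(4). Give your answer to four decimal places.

Put σ_i = s'' at the i-th knot. Here h = (2, 2) and Δ = (-7/2, -3), so the interior equations h_(i-1)·σ_(i-1) + 2(h_(i-1)+h_i)·σ_i + h_i·σ_(i+1) = 6(Δ_i − Δ_(i-1)) read
  2·σ_0 + 8·σ_1 + 2·σ_2 = 6(Δ_1 - Δ_0) = 3
Natural end conditions: σ_0 = σ_2 = 0.
Solving: σ_0 = 0, σ_1 = 3/8, σ_2 = 0.
On [4, 6], s'(x) = b_1 + 2c_1·(x - 4) + 3d_1·(x - 4)² with b_1 = Δ_1 - h_1(2σ_1 + σ_2)/6 = -13/4, c_1 = σ_1/2 = 3/16, d_1 = (σ_2 - σ_1)/(6h_1) = -1/32. So s'(4) = -13/4.

-3.2500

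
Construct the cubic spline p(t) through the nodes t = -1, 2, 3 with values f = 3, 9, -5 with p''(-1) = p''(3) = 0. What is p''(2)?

-12

With σ_i denoting the second derivative at x_i, h_i = 3, 1, and Δ_i = (y_(i+1) − y_i)/h_i = 2, -14:
  3·σ_0 + 8·σ_1 + 1·σ_2 = 6(Δ_1 - Δ_0) = -96
Natural end conditions: σ_0 = σ_2 = 0.
Solving: σ_0 = 0, σ_1 = -12, σ_2 = 0.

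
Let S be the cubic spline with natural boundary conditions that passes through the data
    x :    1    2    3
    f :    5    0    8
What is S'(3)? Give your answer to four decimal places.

11.2500

Let M_i = S''(x_i). Step sizes h_i = 1, 1; slopes of the chords Δ_i = (y_(i+1) - y_i)/h_i = -5, 8.
  1·M_0 + 4·M_1 + 1·M_2 = 6(Δ_1 - Δ_0) = 78
Natural end conditions: M_0 = M_2 = 0.
Solving: M_0 = 0, M_1 = 39/2, M_2 = 0.
On [2, 3], S'(x) = b_1 + 2c_1·(x - 2) + 3d_1·(x - 2)² with b_1 = Δ_1 - h_1(2M_1 + M_2)/6 = 3/2, c_1 = M_1/2 = 39/4, d_1 = (M_2 - M_1)/(6h_1) = -13/4. So S'(3) = 45/4.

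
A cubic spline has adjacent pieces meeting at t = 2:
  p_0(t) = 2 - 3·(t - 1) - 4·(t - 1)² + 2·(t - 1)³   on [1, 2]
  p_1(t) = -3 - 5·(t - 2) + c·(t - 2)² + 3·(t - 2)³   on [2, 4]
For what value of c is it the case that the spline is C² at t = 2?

2

p_0''(t) = -8 + 12·(t - 1), so p_0''(2) = 4. On the right, p_1''(2) = 2c, so c = 2.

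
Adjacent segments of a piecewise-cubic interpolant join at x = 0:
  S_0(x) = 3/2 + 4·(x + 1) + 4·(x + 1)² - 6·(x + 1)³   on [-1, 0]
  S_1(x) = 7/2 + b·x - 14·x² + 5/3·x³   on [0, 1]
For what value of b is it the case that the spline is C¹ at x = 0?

-6

S_0'(x) = 4 + 8·(x + 1) - 18·(x + 1)², so S_0'(0) = -6. On the right, S_1'(0) = b, so b = -6.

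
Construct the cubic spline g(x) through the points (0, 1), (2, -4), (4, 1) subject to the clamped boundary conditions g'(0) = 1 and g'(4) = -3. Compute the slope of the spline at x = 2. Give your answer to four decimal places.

Let M_i = g''(x_i). Step sizes h_i = 2, 2; slopes of the chords Δ_i = (y_(i+1) - y_i)/h_i = -5/2, 5/2.
  2·M_0 + 8·M_1 + 2·M_2 = 6(Δ_1 - Δ_0) = 30
Clamped end conditions give two more equations: 2h_0·M_0 + h_0·M_1 = 6(Δ_0 - g'(0)) = -21 and h_1·M_1 + 2h_1·M_2 = 6(g'(4) - Δ_1) = -33.
Solving the tridiagonal system: M_0 = -10, M_1 = 19/2, M_2 = -13.
On [2, 4], g'(x) = b_1 + 2c_1·(x - 2) + 3d_1·(x - 2)² with b_1 = Δ_1 - h_1(2M_1 + M_2)/6 = 1/2, c_1 = M_1/2 = 19/4, d_1 = (M_2 - M_1)/(6h_1) = -15/8. So g'(2) = 1/2.

0.5000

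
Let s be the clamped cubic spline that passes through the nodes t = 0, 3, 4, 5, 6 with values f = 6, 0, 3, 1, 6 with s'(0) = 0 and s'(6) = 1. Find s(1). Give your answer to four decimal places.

3.8210

Write σ_i for s''(x_i). With h_i = 3, 1, 1, 1 and divided differences Δ_i = -2, 3, -2, 5, the continuity of s' gives the tridiagonal system
  3·σ_0 + 8·σ_1 + 1·σ_2 = 6(Δ_1 - Δ_0) = 30
  1·σ_1 + 4·σ_2 + 1·σ_3 = 6(Δ_2 - Δ_1) = -30
  1·σ_2 + 4·σ_3 + 1·σ_4 = 6(Δ_3 - Δ_2) = 42
Clamped end conditions give two more equations: 2h_0·σ_0 + h_0·σ_1 = 6(Δ_0 - s'(0)) = -12 and h_3·σ_3 + 2h_3·σ_4 = 6(s'(6) - Δ_3) = -24.
Forward elimination and back-substitution give σ_0 = -317/54, σ_1 = 209/27, σ_2 = -773/54, σ_3 = 527/27, σ_4 = -1175/54.
On [0, 3], s(t) = 6 + 0·t - 317/108·t² + 245/324·t³.
With t = 1: s(1) = 619/162.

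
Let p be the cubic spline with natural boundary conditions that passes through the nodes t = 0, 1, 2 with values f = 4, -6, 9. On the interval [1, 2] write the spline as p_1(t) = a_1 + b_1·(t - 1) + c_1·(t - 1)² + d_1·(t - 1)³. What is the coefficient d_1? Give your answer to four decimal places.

-6.2500

Put σ_i = p'' at the i-th knot. Here h = (1, 1) and Δ = (-10, 15), so the interior equations h_(i-1)·σ_(i-1) + 2(h_(i-1)+h_i)·σ_i + h_i·σ_(i+1) = 6(Δ_i − Δ_(i-1)) read
  1·σ_0 + 4·σ_1 + 1·σ_2 = 6(Δ_1 - Δ_0) = 150
Natural end conditions: σ_0 = σ_2 = 0.
Solving: σ_0 = 0, σ_1 = 75/2, σ_2 = 0.
On [1, 2], with p_1(t) = a_1 + b_1·(t - 1) + c_1·(t - 1)² + d_1·(t - 1)³: c_1 = σ_1/2 = 75/4, d_1 = (σ_2 - σ_1)/(6h_1) = -25/4, b_1 = Δ_1 - h_1(2σ_1 + σ_2)/6 = 5/2.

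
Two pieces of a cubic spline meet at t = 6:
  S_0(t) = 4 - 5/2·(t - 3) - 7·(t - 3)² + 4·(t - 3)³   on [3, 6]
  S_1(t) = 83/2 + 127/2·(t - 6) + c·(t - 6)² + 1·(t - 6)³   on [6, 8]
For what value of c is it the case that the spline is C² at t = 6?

29

S_0''(t) = -14 + 24·(t - 3), so S_0''(6) = 58. On the right, S_1''(6) = 2c, so c = 29.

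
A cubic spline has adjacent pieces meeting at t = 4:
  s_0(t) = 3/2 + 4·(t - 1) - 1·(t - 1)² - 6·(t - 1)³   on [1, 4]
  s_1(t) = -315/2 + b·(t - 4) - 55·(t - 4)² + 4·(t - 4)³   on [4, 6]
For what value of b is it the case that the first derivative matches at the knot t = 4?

-164

s_0'(t) = 4 - 2·(t - 1) - 18·(t - 1)², so s_0'(4) = -164. On the right, s_1'(4) = b, so b = -164.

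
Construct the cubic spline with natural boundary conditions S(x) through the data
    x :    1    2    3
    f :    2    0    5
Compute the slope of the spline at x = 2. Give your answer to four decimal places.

With m_i denoting the second derivative at x_i, h_i = 1, 1, and Δ_i = (y_(i+1) − y_i)/h_i = -2, 5:
  1·m_0 + 4·m_1 + 1·m_2 = 6(Δ_1 - Δ_0) = 42
Natural end conditions: m_0 = m_2 = 0.
Solving: m_0 = 0, m_1 = 21/2, m_2 = 0.
On [2, 3], S'(x) = b_1 + 2c_1·(x - 2) + 3d_1·(x - 2)² with b_1 = Δ_1 - h_1(2m_1 + m_2)/6 = 3/2, c_1 = m_1/2 = 21/4, d_1 = (m_2 - m_1)/(6h_1) = -7/4. So S'(2) = 3/2.

1.5000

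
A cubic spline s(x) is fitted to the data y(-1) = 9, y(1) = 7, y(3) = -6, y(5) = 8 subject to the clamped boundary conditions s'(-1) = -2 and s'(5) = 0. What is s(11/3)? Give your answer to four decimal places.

-1.8469

Put σ_i = s'' at the i-th knot. Here h = (2, 2, 2) and Δ = (-1, -13/2, 7), so the interior equations h_(i-1)·σ_(i-1) + 2(h_(i-1)+h_i)·σ_i + h_i·σ_(i+1) = 6(Δ_i − Δ_(i-1)) read
  2·σ_0 + 8·σ_1 + 2·σ_2 = 6(Δ_1 - Δ_0) = -33
  2·σ_1 + 8·σ_2 + 2·σ_3 = 6(Δ_2 - Δ_1) = 81
Clamped end conditions give two more equations: 2h_0·σ_0 + h_0·σ_1 = 6(Δ_0 - s'(-1)) = 6 and h_2·σ_2 + 2h_2·σ_3 = 6(s'(5) - Δ_2) = -42.
Solving the tridiagonal system: σ_0 = 197/30, σ_1 = -152/15, σ_2 = 262/15, σ_3 = -577/30.
On [3, 5], s(x) = -6 + 53/30·(x - 3) + 131/15·(x - 3)² - 367/120·(x - 3)³.
With (x - 3) = 2/3: s(11/3) = -748/405.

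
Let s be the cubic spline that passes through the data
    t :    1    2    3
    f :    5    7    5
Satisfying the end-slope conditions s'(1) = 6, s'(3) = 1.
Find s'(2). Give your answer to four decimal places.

-1.7500

Put M_i = s'' at the i-th knot. Here h = (1, 1) and Δ = (2, -2), so the interior equations h_(i-1)·M_(i-1) + 2(h_(i-1)+h_i)·M_i + h_i·M_(i+1) = 6(Δ_i − Δ_(i-1)) read
  1·M_0 + 4·M_1 + 1·M_2 = 6(Δ_1 - Δ_0) = -24
Clamped end conditions give two more equations: 2h_0·M_0 + h_0·M_1 = 6(Δ_0 - s'(1)) = -24 and h_1·M_1 + 2h_1·M_2 = 6(s'(3) - Δ_1) = 18.
Hence M_0 = -17/2, M_1 = -7, M_2 = 25/2.
On [2, 3], s'(t) = b_1 + 2c_1·(t - 2) + 3d_1·(t - 2)² with b_1 = Δ_1 - h_1(2M_1 + M_2)/6 = -7/4, c_1 = M_1/2 = -7/2, d_1 = (M_2 - M_1)/(6h_1) = 13/4. So s'(2) = -7/4.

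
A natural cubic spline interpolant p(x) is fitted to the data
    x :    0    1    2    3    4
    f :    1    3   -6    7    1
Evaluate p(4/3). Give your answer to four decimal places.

With M_i denoting the second derivative at x_i, h_i = 1, 1, 1, 1, and Δ_i = (y_(i+1) − y_i)/h_i = 2, -9, 13, -6:
  1·M_0 + 4·M_1 + 1·M_2 = 6(Δ_1 - Δ_0) = -66
  1·M_1 + 4·M_2 + 1·M_3 = 6(Δ_2 - Δ_1) = 132
  1·M_2 + 4·M_3 + 1·M_4 = 6(Δ_3 - Δ_2) = -114
Natural end conditions: M_0 = M_4 = 0.
Solving the tridiagonal system: M_0 = 0, M_1 = -204/7, M_2 = 354/7, M_3 = -288/7, M_4 = 0.
On [1, 2], p(x) = 3 - 54/7·(x - 1) - 102/7·(x - 1)² + 93/7·(x - 1)³.
With (x - 1) = 1/3: p(4/3) = -44/63.

-0.6984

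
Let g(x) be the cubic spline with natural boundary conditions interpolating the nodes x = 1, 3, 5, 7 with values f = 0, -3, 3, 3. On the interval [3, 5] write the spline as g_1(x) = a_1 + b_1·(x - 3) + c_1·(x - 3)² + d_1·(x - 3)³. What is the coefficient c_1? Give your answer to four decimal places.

2.1000

Put M_i = g'' at the i-th knot. Here h = (2, 2, 2) and Δ = (-3/2, 3, 0), so the interior equations h_(i-1)·M_(i-1) + 2(h_(i-1)+h_i)·M_i + h_i·M_(i+1) = 6(Δ_i − Δ_(i-1)) read
  2·M_0 + 8·M_1 + 2·M_2 = 6(Δ_1 - Δ_0) = 27
  2·M_1 + 8·M_2 + 2·M_3 = 6(Δ_2 - Δ_1) = -18
Natural end conditions: M_0 = M_3 = 0.
Hence M_0 = 0, M_1 = 21/5, M_2 = -33/10, M_3 = 0.
On [3, 5], with g_1(x) = a_1 + b_1·(x - 3) + c_1·(x - 3)² + d_1·(x - 3)³: c_1 = M_1/2 = 21/10, d_1 = (M_2 - M_1)/(6h_1) = -5/8, b_1 = Δ_1 - h_1(2M_1 + M_2)/6 = 13/10.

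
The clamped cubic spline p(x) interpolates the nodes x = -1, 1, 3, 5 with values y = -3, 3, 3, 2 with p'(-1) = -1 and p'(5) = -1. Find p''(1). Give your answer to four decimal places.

With M_i denoting the second derivative at x_i, h_i = 2, 2, 2, and Δ_i = (y_(i+1) − y_i)/h_i = 3, 0, -1/2:
  2·M_0 + 8·M_1 + 2·M_2 = 6(Δ_1 - Δ_0) = -18
  2·M_1 + 8·M_2 + 2·M_3 = 6(Δ_2 - Δ_1) = -3
Clamped end conditions give two more equations: 2h_0·M_0 + h_0·M_1 = 6(Δ_0 - p'(-1)) = 24 and h_2·M_2 + 2h_2·M_3 = 6(p'(5) - Δ_2) = -3.
Hence M_0 = 83/10, M_1 = -23/5, M_2 = 11/10, M_3 = -13/10.

-4.6000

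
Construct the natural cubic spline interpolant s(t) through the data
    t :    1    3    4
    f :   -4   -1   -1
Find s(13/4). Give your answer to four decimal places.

-0.9180

With M_i denoting the second derivative at x_i, h_i = 2, 1, and Δ_i = (y_(i+1) − y_i)/h_i = 3/2, 0:
  2·M_0 + 6·M_1 + 1·M_2 = 6(Δ_1 - Δ_0) = -9
Natural end conditions: M_0 = M_2 = 0.
Solving the tridiagonal system: M_0 = 0, M_1 = -3/2, M_2 = 0.
On [3, 4], s(t) = -1 + 1/2·(t - 3) - 3/4·(t - 3)² + 1/4·(t - 3)³.
With (t - 3) = 1/4: s(13/4) = -235/256.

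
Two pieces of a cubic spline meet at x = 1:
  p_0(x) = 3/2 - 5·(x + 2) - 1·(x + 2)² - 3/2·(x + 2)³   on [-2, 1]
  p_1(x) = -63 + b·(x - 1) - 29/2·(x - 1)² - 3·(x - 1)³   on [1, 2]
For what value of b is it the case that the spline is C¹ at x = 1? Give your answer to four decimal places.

-51.5000

p_0'(x) = -5 - 2·(x + 2) - 9/2·(x + 2)², so p_0'(1) = -103/2. On the right, p_1'(1) = b, so b = -103/2.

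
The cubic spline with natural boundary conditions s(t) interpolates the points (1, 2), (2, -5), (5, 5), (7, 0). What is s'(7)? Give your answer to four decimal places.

Write σ_i for s''(x_i). With h_i = 1, 3, 2 and divided differences Δ_i = -7, 10/3, -5/2, the continuity of s' gives the tridiagonal system
  1·σ_0 + 8·σ_1 + 3·σ_2 = 6(Δ_1 - Δ_0) = 62
  3·σ_1 + 10·σ_2 + 2·σ_3 = 6(Δ_2 - Δ_1) = -35
Natural end conditions: σ_0 = σ_3 = 0.
Hence σ_0 = 0, σ_1 = 725/71, σ_2 = -466/71, σ_3 = 0.
On [5, 7], s'(t) = b_2 + 2c_2·(t - 5) + 3d_2·(t - 5)² with b_2 = Δ_2 - h_2(2σ_2 + σ_3)/6 = 799/426, c_2 = σ_2/2 = -233/71, d_2 = (σ_3 - σ_2)/(6h_2) = 233/426. So s'(7) = -1997/426.

-4.6878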